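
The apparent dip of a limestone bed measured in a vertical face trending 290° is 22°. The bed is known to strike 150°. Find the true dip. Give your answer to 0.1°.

32.2°

β = acute angle between strike 150° and section 290° = 40°.
tan δ = tan α / sin β = tan 22° / sin 40° = 0.4040 / 0.6428 = 0.6286
true dip = arctan 0.6286 = 32.15°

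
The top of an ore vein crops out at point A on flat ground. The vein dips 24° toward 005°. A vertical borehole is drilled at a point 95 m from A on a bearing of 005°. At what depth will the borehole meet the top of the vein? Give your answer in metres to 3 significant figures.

42.3 m

The hole is directly down-dip from the outcrop, so the down-dip offset is 95 m.
Depth = down-dip offset × tan(dip) = 95.00 × tan 24° = 95.00 × 0.4452
Depth = 42.30 m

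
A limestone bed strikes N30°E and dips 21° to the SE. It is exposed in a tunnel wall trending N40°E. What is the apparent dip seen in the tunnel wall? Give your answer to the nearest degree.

Angle between strike (N30°E) and section (N40°E): β = 10°.
tan(apparent dip) = tan 21° · sin 10° = 0.0667
apparent dip = arctan 0.0667 = 3.81°

4°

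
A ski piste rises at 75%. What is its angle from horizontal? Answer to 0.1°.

tan θ = 75/100 = 0.7500
θ = arctan(0.7500) = 36.87°

36.9°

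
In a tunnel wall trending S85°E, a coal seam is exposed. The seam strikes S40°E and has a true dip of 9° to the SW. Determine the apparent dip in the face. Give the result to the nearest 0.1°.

6.4°

The section lies 45° from the strike.
tan α = tan 9° × sin 45° = 0.1584 × 0.7071 = 0.1120
apparent dip = arctan 0.1120 = 6.39°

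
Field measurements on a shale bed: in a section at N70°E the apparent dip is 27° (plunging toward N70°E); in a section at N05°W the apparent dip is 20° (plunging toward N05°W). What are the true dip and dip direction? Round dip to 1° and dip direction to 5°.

Represent each trace as a vector plunging at its apparent dip toward its trend (east-north-up frame): v₁ = (0.837, 0.305, -0.454), v₂ = (-0.082, 0.936, -0.342).
The plane normal is n = v₁ × v₂ ∝ (0.321, 0.324, 0.809).
tan δ = √(n_x²+n_y²)/n_z = 0.456/0.809, so δ = 29.4°.
Dip direction = azimuth of (n_x, n_y) = atan2(0.321, 0.324) = 45°.

true dip 29°, dip direction 045°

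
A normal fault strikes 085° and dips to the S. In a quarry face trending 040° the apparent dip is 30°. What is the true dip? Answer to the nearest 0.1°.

39.2°

The section is 45° from the strike.
tan δ = tan α / sin β = tan 30° / sin 45° = 0.5774 / 0.7071 = 0.8165
δ = arctan(0.8165) = 39.23°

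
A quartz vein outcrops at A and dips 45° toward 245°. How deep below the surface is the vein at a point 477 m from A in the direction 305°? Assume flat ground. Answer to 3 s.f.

239 m

The hole lies 60° from the dip direction, so the down-dip offset is 477 × cos 60° = 238.50 m.
Depth = down-dip offset × tan(dip) = 238.50 × tan 45° = 238.50 × 1.0000
Depth = 238.50 m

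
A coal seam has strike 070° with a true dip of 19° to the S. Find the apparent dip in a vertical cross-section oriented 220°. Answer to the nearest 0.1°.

9.8°

Angle between strike (070°) and section (220°): β = 30°.
tan α = tan 19° × sin 30° = 0.3443 × 0.5000 = 0.1722
α = arctan(0.1722) = 9.77°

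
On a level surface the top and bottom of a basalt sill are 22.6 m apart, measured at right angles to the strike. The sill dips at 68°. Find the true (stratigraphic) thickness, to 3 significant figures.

21.0 m

True thickness t = w · sin(dip) = 22.6 × sin 68°
t = 22.6 × 0.9272 = 20.954 m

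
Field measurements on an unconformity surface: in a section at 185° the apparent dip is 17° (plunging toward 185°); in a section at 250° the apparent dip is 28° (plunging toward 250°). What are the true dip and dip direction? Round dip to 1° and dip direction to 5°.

true dip 28°, dip direction 240°

Represent each trace as a vector plunging at its apparent dip toward its trend (east-north-up frame): v₁ = (-0.083, -0.953, -0.292), v₂ = (-0.830, -0.302, -0.469).
The plane normal is n = v₁ × v₂ ∝ (-0.359, -0.203, 0.765).
tan δ = √(n_x²+n_y²)/n_z = 0.413/0.765, so δ = 28.3°.
The horizontal component of n points toward azimuth atan2(n_x, n_y) = 240°, the dip direction.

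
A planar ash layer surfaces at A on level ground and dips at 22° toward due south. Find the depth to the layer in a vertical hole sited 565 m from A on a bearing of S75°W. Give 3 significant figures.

59.1 m

The hole lies 75° from the dip direction, so the down-dip offset is 565 × cos 75° = 146.23 m.
Depth = down-dip offset × tan(dip) = 146.23 × tan 22° = 146.23 × 0.4040
Depth = 59.08 m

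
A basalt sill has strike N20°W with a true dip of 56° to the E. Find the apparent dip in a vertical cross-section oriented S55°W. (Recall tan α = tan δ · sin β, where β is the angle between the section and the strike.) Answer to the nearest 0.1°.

55.1°

The section lies 75° from the strike.
tan α = tan 56° × sin 75° = 1.4826 × 0.9659 = 1.4320
apparent dip = arctan 1.4320 = 55.07°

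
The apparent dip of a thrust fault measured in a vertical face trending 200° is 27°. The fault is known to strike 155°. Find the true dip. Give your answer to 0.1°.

35.8°

The section is 45° from the strike.
tan δ = tan α / sin β = tan 27° / sin 45° = 0.5095 / 0.7071 = 0.7206
true dip = arctan 0.7206 = 35.78°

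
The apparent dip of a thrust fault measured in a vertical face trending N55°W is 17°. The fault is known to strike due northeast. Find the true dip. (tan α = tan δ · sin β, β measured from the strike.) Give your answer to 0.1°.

β = acute angle between strike due northeast and section N55°W = 80°.
tan δ = tan α / sin β = tan 17° / sin 80° = 0.3057 / 0.9848 = 0.3104
true dip = arctan 0.3104 = 17.25°

17.2°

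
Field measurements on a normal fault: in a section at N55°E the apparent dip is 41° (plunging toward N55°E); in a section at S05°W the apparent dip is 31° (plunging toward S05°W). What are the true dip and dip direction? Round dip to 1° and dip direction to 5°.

true dip 60°, dip direction 115°

The two traces are lines in the plane: v₁ = (sin 55°·cos 41°, cos 55°·cos 41°, −sin 41°), v₂ = (sin 185°·cos 31°, cos 185°·cos 31°, −sin 31°).
The plane normal is n = v₁ × v₂ ∝ (0.783, -0.367, 0.496).
True dip = arccos(n_z / |n|) = arccos(0.4971) = 60.2°.
The horizontal component of n points toward azimuth atan2(n_x, n_y) = 115°, the dip direction.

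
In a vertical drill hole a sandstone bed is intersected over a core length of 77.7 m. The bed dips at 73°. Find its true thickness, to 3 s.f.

True thickness t = h · cos(dip) = 77.7 × cos 73°
t = 77.7 × 0.2924 = 22.717 m

22.7 m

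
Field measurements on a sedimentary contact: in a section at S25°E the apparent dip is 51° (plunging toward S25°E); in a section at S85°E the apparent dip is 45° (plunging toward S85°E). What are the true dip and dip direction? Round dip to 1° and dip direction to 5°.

true dip 53°, dip direction 135°

The two traces are lines in the plane: v₁ = (sin 155°·cos 51°, cos 155°·cos 51°, −sin 51°), v₂ = (sin 95°·cos 45°, cos 95°·cos 45°, −sin 45°).
Cross product v₁ × v₂ gives the pole to the plane: n ∝ (0.355, -0.359, 0.385).
tan δ = √(n_x²+n_y²)/n_z = 0.505/0.385, so δ = 52.7°.
The horizontal component of n points toward azimuth atan2(n_x, n_y) = 135°, the dip direction.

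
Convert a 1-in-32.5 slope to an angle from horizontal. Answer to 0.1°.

1.8°

tan θ = 1/32.5 = 0.0308
θ = arctan(0.0308) = 1.76°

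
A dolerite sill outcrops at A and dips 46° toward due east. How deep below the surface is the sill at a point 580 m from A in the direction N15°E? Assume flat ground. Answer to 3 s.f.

155 m

The hole lies 75° from the dip direction, so the down-dip offset is 580 × cos 75° = 150.12 m.
Depth = down-dip offset × tan(dip) = 150.12 × tan 46° = 150.12 × 1.0355
Depth = 155.45 m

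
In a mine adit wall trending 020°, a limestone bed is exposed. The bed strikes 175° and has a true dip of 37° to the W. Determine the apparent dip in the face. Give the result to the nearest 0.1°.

17.7°

The strike is 175° and the section trends 020°; the acute angle between them is β = 25°.
tan(apparent dip) = tan 37° · sin 25° = 0.3185
apparent dip = arctan 0.3185 = 17.66°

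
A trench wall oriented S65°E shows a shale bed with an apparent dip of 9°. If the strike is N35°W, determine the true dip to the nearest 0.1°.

β = acute angle between strike N35°W and section S65°E = 30°.
tan δ = tan α / sin β = tan 9° / sin 30° = 0.1584 / 0.5000 = 0.3168
δ = arctan(0.3168) = 17.58°

17.6°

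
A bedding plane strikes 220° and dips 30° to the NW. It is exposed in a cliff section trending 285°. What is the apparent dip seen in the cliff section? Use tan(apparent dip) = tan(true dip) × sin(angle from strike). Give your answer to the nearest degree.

28°

The strike is 220° and the section trends 285°; the acute angle between them is β = 65°.
tan(apparent dip) = tan 30° · sin 65° = 0.5233
apparent dip = arctan 0.5233 = 27.62°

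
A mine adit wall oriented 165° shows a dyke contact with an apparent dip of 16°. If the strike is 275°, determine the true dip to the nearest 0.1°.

The section is 70° from the strike.
tan(true dip) = tan 16° / sin 70° = 0.3051
δ = arctan(0.3051) = 16.97°

17.0°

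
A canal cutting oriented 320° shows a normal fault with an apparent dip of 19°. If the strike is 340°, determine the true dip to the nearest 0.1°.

β = acute angle between strike 340° and section 320° = 20°.
tan δ = tan α / sin β = tan 19° / sin 20° = 0.3443 / 0.3420 = 1.0067
true dip = arctan 1.0067 = 45.19°

45.2°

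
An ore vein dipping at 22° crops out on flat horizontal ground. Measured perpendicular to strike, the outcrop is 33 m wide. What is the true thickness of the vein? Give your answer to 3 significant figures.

12.4 m

True thickness t = w · sin(dip) = 33 × sin 22°
t = 33 × 0.3746 = 12.362 m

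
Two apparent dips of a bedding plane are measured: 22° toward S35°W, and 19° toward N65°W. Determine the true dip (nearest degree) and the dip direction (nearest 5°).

Each apparent-dip line lies in the plane. As unit vectors (x east, y north, z up), v₁ plunges 22°→S35°W and v₂ plunges 19°→N65°W.
n = v₁ × v₂ = (-0.397, -0.148, 0.863) (taken with n_z > 0).
Dip δ = arctan(|n_h|/n_z) = arctan(0.424/0.863) = 26.1°.
Dip direction = atan2(-0.397, -0.148) = 250° (azimuth of n's horizontal projection).

true dip 26°, dip direction 250°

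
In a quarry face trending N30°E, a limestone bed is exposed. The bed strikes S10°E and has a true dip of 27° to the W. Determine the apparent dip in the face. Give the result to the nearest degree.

Angle between strike (S10°E) and section (N30°E): β = 40°.
tan(apparent dip) = tan 27° · sin 40° = 0.3275
α = arctan(0.3275) = 18.13°

18°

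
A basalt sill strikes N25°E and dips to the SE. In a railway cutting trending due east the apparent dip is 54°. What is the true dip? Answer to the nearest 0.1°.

β = acute angle between strike N25°E and section due east = 65°.
tan δ = tan α / sin β = tan 54° / sin 65° = 1.3764 / 0.9063 = 1.5187
true dip = arctan 1.5187 = 56.64°

56.6°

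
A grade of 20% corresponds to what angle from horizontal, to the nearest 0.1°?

tan θ = 20/100 = 0.2000
θ = arctan(0.2000) = 11.31°

11.3°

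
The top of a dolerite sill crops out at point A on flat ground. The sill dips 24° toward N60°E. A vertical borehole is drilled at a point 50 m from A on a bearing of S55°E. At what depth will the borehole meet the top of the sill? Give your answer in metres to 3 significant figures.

The hole lies 65° from the dip direction, so the down-dip offset is 50 × cos 65° = 21.13 m.
Depth = down-dip offset × tan(dip) = 21.13 × tan 24° = 21.13 × 0.4452
Depth = 9.41 m

9.41 m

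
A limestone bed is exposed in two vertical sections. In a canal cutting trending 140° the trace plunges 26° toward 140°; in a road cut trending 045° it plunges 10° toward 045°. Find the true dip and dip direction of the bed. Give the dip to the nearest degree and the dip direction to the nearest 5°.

true dip 28°, dip direction 115°

Each apparent-dip line lies in the plane. As unit vectors (x east, y north, z up), v₁ plunges 26°→140° and v₂ plunges 10°→045°.
Cross product v₁ × v₂ gives the pole to the plane: n ∝ (0.425, -0.205, 0.882).
tan δ = √(n_x²+n_y²)/n_z = 0.472/0.882, so δ = 28.1°.
The horizontal component of n points toward azimuth atan2(n_x, n_y) = 116°, the dip direction.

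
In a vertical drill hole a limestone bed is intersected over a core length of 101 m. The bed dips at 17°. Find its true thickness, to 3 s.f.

True thickness t = h · cos(dip) = 101 × cos 17°
t = 101 × 0.9563 = 96.587 m

96.6 m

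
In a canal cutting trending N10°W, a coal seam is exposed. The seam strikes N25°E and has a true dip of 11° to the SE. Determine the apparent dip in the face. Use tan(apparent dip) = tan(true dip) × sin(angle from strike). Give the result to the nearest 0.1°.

The section lies 35° from the strike.
tan(apparent dip) = tan 11° · sin 35° = 0.1115
α = arctan(0.1115) = 6.36°

6.4°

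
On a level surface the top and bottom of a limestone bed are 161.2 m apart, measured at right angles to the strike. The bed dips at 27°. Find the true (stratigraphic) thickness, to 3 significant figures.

True thickness t = w · sin(dip) = 161.2 × sin 27°
t = 161.2 × 0.4540 = 73.183 m

73.2 m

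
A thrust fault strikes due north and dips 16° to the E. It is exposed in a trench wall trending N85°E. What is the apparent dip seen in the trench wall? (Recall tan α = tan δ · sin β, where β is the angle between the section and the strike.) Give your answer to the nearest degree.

Angle between strike (due north) and section (N85°E): β = 85°.
tan α = tan 16° × sin 85° = 0.2867 × 0.9962 = 0.2857
α = arctan(0.2857) = 15.94°

16°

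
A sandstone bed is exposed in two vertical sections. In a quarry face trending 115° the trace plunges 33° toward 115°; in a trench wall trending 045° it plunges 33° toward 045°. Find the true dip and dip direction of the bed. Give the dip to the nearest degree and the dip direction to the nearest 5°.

true dip 38°, dip direction 080°

Each apparent-dip line lies in the plane. As unit vectors (x east, y north, z up), v₁ plunges 33°→115° and v₂ plunges 33°→045°.
n = v₁ × v₂ = (0.516, 0.091, 0.661) (taken with n_z > 0).
Dip δ = arctan(|n_h|/n_z) = arctan(0.524/0.661) = 38.4°.
Dip direction = atan2(0.516, 0.091) = 80° (azimuth of n's horizontal projection).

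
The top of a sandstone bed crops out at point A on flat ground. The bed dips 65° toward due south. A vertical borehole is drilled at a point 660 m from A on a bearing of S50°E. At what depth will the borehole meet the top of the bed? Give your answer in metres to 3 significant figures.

910 m

The hole lies 50° from the dip direction, so the down-dip offset is 660 × cos 50° = 424.24 m.
Depth = down-dip offset × tan(dip) = 424.24 × tan 65° = 424.24 × 2.1445
Depth = 909.79 m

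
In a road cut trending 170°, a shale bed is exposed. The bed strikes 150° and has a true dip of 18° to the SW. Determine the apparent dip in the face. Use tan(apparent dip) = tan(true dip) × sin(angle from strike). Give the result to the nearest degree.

6°

The section lies 20° from the strike.
tan(apparent dip) = tan 18° · sin 20° = 0.1111
α = arctan(0.1111) = 6.34°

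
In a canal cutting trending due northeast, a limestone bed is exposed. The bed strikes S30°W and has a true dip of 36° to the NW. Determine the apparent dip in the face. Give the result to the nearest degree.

Angle between strike (S30°W) and section (due northeast): β = 15°.
tan(apparent dip) = tan 36° · sin 15° = 0.1880
α = arctan(0.1880) = 10.65°

11°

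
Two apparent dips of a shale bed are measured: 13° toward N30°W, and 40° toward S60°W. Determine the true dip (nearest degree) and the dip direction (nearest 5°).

The two traces are lines in the plane: v₁ = (sin 330°·cos 13°, cos 330°·cos 13°, −sin 13°), v₂ = (sin 240°·cos 40°, cos 240°·cos 40°, −sin 40°).
Cross product v₁ × v₂ gives the pole to the plane: n ∝ (-0.629, -0.164, 0.746).
Dip δ = arctan(|n_h|/n_z) = arctan(0.650/0.746) = 41.0°.
Dip direction = azimuth of (n_x, n_y) = atan2(-0.629, -0.164) = 255°.

true dip 41°, dip direction 255°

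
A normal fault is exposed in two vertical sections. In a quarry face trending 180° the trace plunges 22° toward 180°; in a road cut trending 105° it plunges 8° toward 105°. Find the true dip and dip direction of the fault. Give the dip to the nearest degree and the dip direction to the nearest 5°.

true dip 22°, dip direction 175°

Each apparent-dip line lies in the plane. As unit vectors (x east, y north, z up), v₁ plunges 22°→180° and v₂ plunges 8°→105°.
The plane normal is n = v₁ × v₂ ∝ (0.033, -0.358, 0.887).
True dip = arccos(n_z / |n|) = arccos(0.9266) = 22.1°.
Dip direction = atan2(0.033, -0.358) = 175° (azimuth of n's horizontal projection).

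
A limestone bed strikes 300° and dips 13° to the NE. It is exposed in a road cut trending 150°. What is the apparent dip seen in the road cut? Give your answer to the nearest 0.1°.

6.6°

The section lies 30° from the strike.
tan α = tan 13° × sin 30° = 0.2309 × 0.5000 = 0.1154
α = arctan(0.1154) = 6.58°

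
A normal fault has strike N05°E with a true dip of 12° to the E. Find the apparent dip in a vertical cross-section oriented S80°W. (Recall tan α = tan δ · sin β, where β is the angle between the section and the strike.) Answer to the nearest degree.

12°

The section lies 75° from the strike.
tan α = tan 12° × sin 75° = 0.2126 × 0.9659 = 0.2053
apparent dip = arctan 0.2053 = 11.60°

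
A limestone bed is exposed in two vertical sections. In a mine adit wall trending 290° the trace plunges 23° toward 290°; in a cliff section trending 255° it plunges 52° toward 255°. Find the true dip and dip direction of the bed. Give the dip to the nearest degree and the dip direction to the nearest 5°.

Each apparent-dip line lies in the plane. As unit vectors (x east, y north, z up), v₁ plunges 23°→290° and v₂ plunges 52°→255°.
n = v₁ × v₂ = (-0.310, -0.449, 0.325) (taken with n_z > 0).
Dip δ = arctan(|n_h|/n_z) = arctan(0.546/0.325) = 59.2°.
The horizontal component of n points toward azimuth atan2(n_x, n_y) = 215°, the dip direction.

true dip 59°, dip direction 215°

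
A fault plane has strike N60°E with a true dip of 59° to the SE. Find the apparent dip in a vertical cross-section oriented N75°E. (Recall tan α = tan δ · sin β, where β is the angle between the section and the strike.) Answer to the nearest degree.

23°

Angle between strike (N60°E) and section (N75°E): β = 15°.
tan(apparent dip) = tan 59° · sin 15° = 0.4307
apparent dip = arctan 0.4307 = 23.30°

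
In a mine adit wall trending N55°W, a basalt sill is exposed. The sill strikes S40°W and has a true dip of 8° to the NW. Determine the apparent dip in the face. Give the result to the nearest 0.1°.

8.0°

The strike is S40°W and the section trends N55°W; the acute angle between them is β = 85°.
tan α = tan 8° × sin 85° = 0.1405 × 0.9962 = 0.1400
apparent dip = arctan 0.1400 = 7.97°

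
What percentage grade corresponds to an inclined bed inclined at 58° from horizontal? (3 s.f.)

160%

grade % = 100 × tan 58° = 100 × 1.6003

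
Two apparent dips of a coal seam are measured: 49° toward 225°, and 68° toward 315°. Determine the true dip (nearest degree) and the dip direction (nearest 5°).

Each apparent-dip line lies in the plane. As unit vectors (x east, y north, z up), v₁ plunges 49°→225° and v₂ plunges 68°→315°.
n = v₁ × v₂ = (-0.630, 0.230, 0.246) (taken with n_z > 0).
True dip = arccos(n_z / |n|) = arccos(0.3440) = 69.9°.
Dip direction = atan2(-0.630, 0.230) = 290° (azimuth of n's horizontal projection).

true dip 70°, dip direction 290°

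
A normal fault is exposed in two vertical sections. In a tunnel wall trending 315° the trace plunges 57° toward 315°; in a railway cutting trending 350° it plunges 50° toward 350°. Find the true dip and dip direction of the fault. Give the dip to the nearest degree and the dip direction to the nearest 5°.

The two traces are lines in the plane: v₁ = (sin 315°·cos 57°, cos 315°·cos 57°, −sin 57°), v₂ = (sin 350°·cos 50°, cos 350°·cos 50°, −sin 50°).
n = v₁ × v₂ = (-0.236, 0.201, 0.201) (taken with n_z > 0).
Dip δ = arctan(|n_h|/n_z) = arctan(0.310/0.201) = 57.1°.
The horizontal component of n points toward azimuth atan2(n_x, n_y) = 310°, the dip direction.

true dip 57°, dip direction 310°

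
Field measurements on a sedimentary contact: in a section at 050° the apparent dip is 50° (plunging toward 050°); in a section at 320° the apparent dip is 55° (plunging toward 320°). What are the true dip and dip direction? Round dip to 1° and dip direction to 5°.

The two traces are lines in the plane: v₁ = (sin 50°·cos 50°, cos 50°·cos 50°, −sin 50°), v₂ = (sin 320°·cos 55°, cos 320°·cos 55°, −sin 55°).
Cross product v₁ × v₂ gives the pole to the plane: n ∝ (-0.002, 0.686, 0.369).
tan δ = √(n_x²+n_y²)/n_z = 0.686/0.369, so δ = 61.7°.
Dip direction = atan2(-0.002, 0.686) = 360° (azimuth of n's horizontal projection).

true dip 62°, dip direction 000°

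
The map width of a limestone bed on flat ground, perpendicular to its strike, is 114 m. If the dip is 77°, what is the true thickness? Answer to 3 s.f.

True thickness t = w · sin(dip) = 114 × sin 77°
t = 114 × 0.9744 = 111.078 m

111 m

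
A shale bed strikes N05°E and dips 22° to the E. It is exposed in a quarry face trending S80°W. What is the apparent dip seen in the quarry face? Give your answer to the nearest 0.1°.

The section lies 75° from the strike.
tan α = tan 22° × sin 75° = 0.4040 × 0.9659 = 0.3903
α = arctan(0.3903) = 21.32°

21.3°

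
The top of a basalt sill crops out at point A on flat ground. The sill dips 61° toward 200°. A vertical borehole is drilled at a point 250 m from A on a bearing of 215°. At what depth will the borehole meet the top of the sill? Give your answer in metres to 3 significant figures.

The hole lies 15° from the dip direction, so the down-dip offset is 250 × cos 15° = 241.48 m.
Depth = down-dip offset × tan(dip) = 241.48 × tan 61° = 241.48 × 1.8040
Depth = 435.64 m

436 m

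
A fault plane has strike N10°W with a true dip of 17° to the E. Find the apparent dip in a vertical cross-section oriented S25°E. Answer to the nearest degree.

The section lies 15° from the strike.
tan(apparent dip) = tan 17° · sin 15° = 0.0791
apparent dip = arctan 0.0791 = 4.52°

5°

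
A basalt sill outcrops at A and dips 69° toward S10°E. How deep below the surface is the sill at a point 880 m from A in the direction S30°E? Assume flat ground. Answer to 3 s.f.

2150 m

The hole lies 20° from the dip direction, so the down-dip offset is 880 × cos 20° = 826.93 m.
Depth = down-dip offset × tan(dip) = 826.93 × tan 69° = 826.93 × 2.6051
Depth = 2154.23 m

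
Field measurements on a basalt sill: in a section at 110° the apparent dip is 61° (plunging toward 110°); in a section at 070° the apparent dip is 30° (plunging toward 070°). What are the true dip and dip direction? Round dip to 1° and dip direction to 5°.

Represent each trace as a vector plunging at its apparent dip toward its trend (east-north-up frame): v₁ = (0.456, -0.166, -0.875), v₂ = (0.814, 0.296, -0.500).
Cross product v₁ × v₂ gives the pole to the plane: n ∝ (0.342, -0.484, 0.270).
Dip δ = arctan(|n_h|/n_z) = arctan(0.593/0.270) = 65.5°.
Dip direction = azimuth of (n_x, n_y) = atan2(0.342, -0.484) = 145°.

true dip 66°, dip direction 145°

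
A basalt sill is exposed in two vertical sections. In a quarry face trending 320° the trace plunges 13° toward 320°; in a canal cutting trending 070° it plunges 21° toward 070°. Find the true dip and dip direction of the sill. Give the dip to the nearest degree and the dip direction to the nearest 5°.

true dip 29°, dip direction 025°

Each apparent-dip line lies in the plane. As unit vectors (x east, y north, z up), v₁ plunges 13°→320° and v₂ plunges 21°→070°.
Cross product v₁ × v₂ gives the pole to the plane: n ∝ (0.196, 0.422, 0.855).
True dip = arccos(n_z / |n|) = arccos(0.8784) = 28.5°.
The horizontal component of n points toward azimuth atan2(n_x, n_y) = 25°, the dip direction.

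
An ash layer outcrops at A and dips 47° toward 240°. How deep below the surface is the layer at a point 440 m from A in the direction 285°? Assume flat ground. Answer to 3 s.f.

The hole lies 45° from the dip direction, so the down-dip offset is 440 × cos 45° = 311.13 m.
Depth = down-dip offset × tan(dip) = 311.13 × tan 47° = 311.13 × 1.0724
Depth = 333.64 m

334 m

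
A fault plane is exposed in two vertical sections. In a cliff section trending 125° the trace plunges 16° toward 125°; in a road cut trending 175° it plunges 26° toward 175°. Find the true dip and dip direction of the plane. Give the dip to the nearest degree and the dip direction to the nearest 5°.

Each apparent-dip line lies in the plane. As unit vectors (x east, y north, z up), v₁ plunges 16°→125° and v₂ plunges 26°→175°.
The plane normal is n = v₁ × v₂ ∝ (0.005, -0.324, 0.662).
True dip = arccos(n_z / |n|) = arccos(0.8984) = 26.1°.
Dip direction = atan2(0.005, -0.324) = 179° (azimuth of n's horizontal projection).

true dip 26°, dip direction 180°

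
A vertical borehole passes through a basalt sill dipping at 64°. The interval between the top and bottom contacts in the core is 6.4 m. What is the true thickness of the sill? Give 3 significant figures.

2.81 m

True thickness t = h · cos(dip) = 6.4 × cos 64°
t = 6.4 × 0.4384 = 2.806 m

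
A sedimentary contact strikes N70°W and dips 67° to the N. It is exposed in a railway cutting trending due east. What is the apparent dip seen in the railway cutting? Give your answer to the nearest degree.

The section lies 20° from the strike.
tan α = tan 67° × sin 20° = 2.3559 × 0.3420 = 0.8057
apparent dip = arctan 0.8057 = 38.86°

39°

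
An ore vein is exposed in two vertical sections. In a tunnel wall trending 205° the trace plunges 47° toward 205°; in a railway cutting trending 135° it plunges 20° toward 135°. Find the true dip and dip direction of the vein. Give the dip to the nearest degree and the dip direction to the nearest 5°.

true dip 47°, dip direction 205°

Represent each trace as a vector plunging at its apparent dip toward its trend (east-north-up frame): v₁ = (-0.288, -0.618, -0.731), v₂ = (0.664, -0.664, -0.342).
The plane normal is n = v₁ × v₂ ∝ (-0.275, -0.585, 0.602).
Dip δ = arctan(|n_h|/n_z) = arctan(0.646/0.602) = 47.0°.
Dip direction = azimuth of (n_x, n_y) = atan2(-0.275, -0.585) = 205°.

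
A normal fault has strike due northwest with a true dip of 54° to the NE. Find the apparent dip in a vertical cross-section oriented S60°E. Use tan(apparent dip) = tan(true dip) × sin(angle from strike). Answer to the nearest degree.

The section lies 15° from the strike.
tan(apparent dip) = tan 54° · sin 15° = 0.3562
apparent dip = arctan 0.3562 = 19.61°

20°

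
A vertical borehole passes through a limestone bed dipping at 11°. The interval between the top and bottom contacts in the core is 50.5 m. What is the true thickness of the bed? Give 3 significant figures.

True thickness t = h · cos(dip) = 50.5 × cos 11°
t = 50.5 × 0.9816 = 49.572 m

49.6 m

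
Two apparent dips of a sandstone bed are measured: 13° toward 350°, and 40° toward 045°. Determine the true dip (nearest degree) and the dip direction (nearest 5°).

true dip 42°, dip direction 065°

Represent each trace as a vector plunging at its apparent dip toward its trend (east-north-up frame): v₁ = (-0.169, 0.960, -0.225), v₂ = (0.542, 0.542, -0.643).
n = v₁ × v₂ = (0.495, 0.231, 0.611) (taken with n_z > 0).
tan δ = √(n_x²+n_y²)/n_z = 0.546/0.611, so δ = 41.8°.
Dip direction = azimuth of (n_x, n_y) = atan2(0.495, 0.231) = 65°.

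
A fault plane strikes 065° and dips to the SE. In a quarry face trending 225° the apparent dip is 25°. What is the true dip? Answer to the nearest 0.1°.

β = acute angle between strike 065° and section 225° = 20°.
tan δ = tan α / sin β = tan 25° / sin 20° = 0.4663 / 0.3420 = 1.3634
δ = arctan(1.3634) = 53.74°

53.7°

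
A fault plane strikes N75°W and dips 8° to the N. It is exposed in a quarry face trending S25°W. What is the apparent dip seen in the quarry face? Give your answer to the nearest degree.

8°

The strike is N75°W and the section trends S25°W; the acute angle between them is β = 80°.
tan α = tan 8° × sin 80° = 0.1405 × 0.9848 = 0.1384
apparent dip = arctan 0.1384 = 7.88°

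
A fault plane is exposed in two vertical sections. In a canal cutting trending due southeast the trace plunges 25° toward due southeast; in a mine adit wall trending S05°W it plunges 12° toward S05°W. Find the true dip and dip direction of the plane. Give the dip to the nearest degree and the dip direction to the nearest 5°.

true dip 26°, dip direction 120°

Each apparent-dip line lies in the plane. As unit vectors (x east, y north, z up), v₁ plunges 25°→due southeast and v₂ plunges 12°→S05°W.
The plane normal is n = v₁ × v₂ ∝ (0.279, -0.169, 0.679).
True dip = arccos(n_z / |n|) = arccos(0.9015) = 25.6°.
Dip direction = atan2(0.279, -0.169) = 121° (azimuth of n's horizontal projection).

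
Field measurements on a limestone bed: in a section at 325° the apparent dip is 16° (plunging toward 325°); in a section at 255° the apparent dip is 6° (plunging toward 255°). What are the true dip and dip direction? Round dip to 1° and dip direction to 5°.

true dip 16°, dip direction 325°

Represent each trace as a vector plunging at its apparent dip toward its trend (east-north-up frame): v₁ = (-0.551, 0.787, -0.276), v₂ = (-0.961, -0.257, -0.105).
n = v₁ × v₂ = (-0.153, 0.207, 0.898) (taken with n_z > 0).
tan δ = √(n_x²+n_y²)/n_z = 0.258/0.898, so δ = 16.0°.
Dip direction = azimuth of (n_x, n_y) = atan2(-0.153, 0.207) = 324°.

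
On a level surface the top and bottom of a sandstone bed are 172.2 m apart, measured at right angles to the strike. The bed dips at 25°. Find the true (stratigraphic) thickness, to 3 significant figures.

True thickness t = w · sin(dip) = 172.2 × sin 25°
t = 172.2 × 0.4226 = 72.775 m

72.8 m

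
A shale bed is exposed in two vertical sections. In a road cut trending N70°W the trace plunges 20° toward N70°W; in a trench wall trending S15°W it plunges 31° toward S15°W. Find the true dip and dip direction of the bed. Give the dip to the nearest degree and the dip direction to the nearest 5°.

The two traces are lines in the plane: v₁ = (sin 290°·cos 20°, cos 290°·cos 20°, −sin 20°), v₂ = (sin 195°·cos 31°, cos 195°·cos 31°, −sin 31°).
The plane normal is n = v₁ × v₂ ∝ (-0.449, -0.379, 0.802).
Dip δ = arctan(|n_h|/n_z) = arctan(0.587/0.802) = 36.2°.
Dip direction = atan2(-0.449, -0.379) = 230° (azimuth of n's horizontal projection).

true dip 36°, dip direction 230°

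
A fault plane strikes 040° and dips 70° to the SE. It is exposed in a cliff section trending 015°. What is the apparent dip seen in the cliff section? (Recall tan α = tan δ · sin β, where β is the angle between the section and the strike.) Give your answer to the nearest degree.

The section lies 25° from the strike.
tan(apparent dip) = tan 70° · sin 25° = 1.1611
apparent dip = arctan 1.1611 = 49.26°

49°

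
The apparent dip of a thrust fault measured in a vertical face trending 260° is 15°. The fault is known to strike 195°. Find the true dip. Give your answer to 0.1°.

16.5°

The section is 65° from the strike.
tan δ = tan α / sin β = tan 15° / sin 65° = 0.2679 / 0.9063 = 0.2956
δ = arctan(0.2956) = 16.47°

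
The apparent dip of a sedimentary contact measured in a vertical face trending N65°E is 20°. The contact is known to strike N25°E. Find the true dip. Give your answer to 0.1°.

β = acute angle between strike N25°E and section N65°E = 40°.
tan(true dip) = tan 20° / sin 40° = 0.5662
true dip = arctan 0.5662 = 29.52°

29.5°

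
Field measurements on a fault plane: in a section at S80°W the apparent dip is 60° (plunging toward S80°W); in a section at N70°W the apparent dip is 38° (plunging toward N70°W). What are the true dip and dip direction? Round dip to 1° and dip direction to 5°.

Represent each trace as a vector plunging at its apparent dip toward its trend (east-north-up frame): v₁ = (-0.492, -0.087, -0.866), v₂ = (-0.740, 0.270, -0.616).
Cross product v₁ × v₂ gives the pole to the plane: n ∝ (-0.287, -0.338, 0.197).
True dip = arccos(n_z / |n|) = arccos(0.4060) = 66.0°.
Dip direction = atan2(-0.287, -0.338) = 220° (azimuth of n's horizontal projection).

true dip 66°, dip direction 220°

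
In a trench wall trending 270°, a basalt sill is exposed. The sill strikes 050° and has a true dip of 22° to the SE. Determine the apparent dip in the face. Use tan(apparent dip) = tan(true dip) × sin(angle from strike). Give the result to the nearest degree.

The strike is 050° and the section trends 270°; the acute angle between them is β = 40°.
tan α = tan 22° × sin 40° = 0.4040 × 0.6428 = 0.2597
α = arctan(0.2597) = 14.56°

15°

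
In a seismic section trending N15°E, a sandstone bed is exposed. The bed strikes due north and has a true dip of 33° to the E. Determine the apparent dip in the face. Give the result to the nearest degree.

Angle between strike (due north) and section (N15°E): β = 15°.
tan(apparent dip) = tan 33° · sin 15° = 0.1681
α = arctan(0.1681) = 9.54°

10°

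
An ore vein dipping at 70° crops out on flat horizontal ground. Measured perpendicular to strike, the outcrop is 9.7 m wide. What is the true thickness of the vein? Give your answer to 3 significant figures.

True thickness t = w · sin(dip) = 9.7 × sin 70°
t = 9.7 × 0.9397 = 9.115 m

9.12 m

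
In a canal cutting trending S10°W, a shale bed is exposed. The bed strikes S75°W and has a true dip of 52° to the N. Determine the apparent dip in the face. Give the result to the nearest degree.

49°

The strike is S75°W and the section trends S10°W; the acute angle between them is β = 65°.
tan α = tan 52° × sin 65° = 1.2799 × 0.9063 = 1.1600
apparent dip = arctan 1.1600 = 49.24°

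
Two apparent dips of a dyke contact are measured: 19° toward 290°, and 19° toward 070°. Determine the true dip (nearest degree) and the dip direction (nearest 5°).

true dip 45°, dip direction 000°

The two traces are lines in the plane: v₁ = (sin 290°·cos 19°, cos 290°·cos 19°, −sin 19°), v₂ = (sin 70°·cos 19°, cos 70°·cos 19°, −sin 19°).
n = v₁ × v₂ = (0.000, 0.579, 0.575) (taken with n_z > 0).
tan δ = √(n_x²+n_y²)/n_z = 0.579/0.575, so δ = 45.2°.
The horizontal component of n points toward azimuth atan2(n_x, n_y) = 0°, the dip direction.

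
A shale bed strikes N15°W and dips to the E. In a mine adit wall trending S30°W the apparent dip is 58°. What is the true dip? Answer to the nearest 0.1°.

66.2°

β = acute angle between strike N15°W and section S30°W = 45°.
tan(true dip) = tan 58° / sin 45° = 2.2632
true dip = arctan 2.2632 = 66.16°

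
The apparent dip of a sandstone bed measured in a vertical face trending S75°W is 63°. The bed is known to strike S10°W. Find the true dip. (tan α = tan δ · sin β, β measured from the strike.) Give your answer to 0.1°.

β = acute angle between strike S10°W and section S75°W = 65°.
tan δ = tan α / sin β = tan 63° / sin 65° = 1.9626 / 0.9063 = 2.1655
true dip = arctan 2.1655 = 65.21°

65.2°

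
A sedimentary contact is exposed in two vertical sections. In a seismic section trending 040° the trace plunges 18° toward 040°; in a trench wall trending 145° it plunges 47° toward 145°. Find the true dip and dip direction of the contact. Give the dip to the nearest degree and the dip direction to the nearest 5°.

Each apparent-dip line lies in the plane. As unit vectors (x east, y north, z up), v₁ plunges 18°→040° and v₂ plunges 47°→145°.
Cross product v₁ × v₂ gives the pole to the plane: n ∝ (0.705, -0.326, 0.627).
Dip δ = arctan(|n_h|/n_z) = arctan(0.777/0.627) = 51.1°.
Dip direction = atan2(0.705, -0.326) = 115° (azimuth of n's horizontal projection).

true dip 51°, dip direction 115°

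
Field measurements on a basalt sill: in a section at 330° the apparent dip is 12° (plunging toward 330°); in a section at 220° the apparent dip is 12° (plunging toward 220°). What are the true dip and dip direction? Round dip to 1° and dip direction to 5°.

Represent each trace as a vector plunging at its apparent dip toward its trend (east-north-up frame): v₁ = (-0.489, 0.847, -0.208), v₂ = (-0.629, -0.749, -0.208).
The plane normal is n = v₁ × v₂ ∝ (-0.332, 0.029, 0.899).
True dip = arccos(n_z / |n|) = arccos(0.9377) = 20.3°.
Dip direction = azimuth of (n_x, n_y) = atan2(-0.332, 0.029) = 275°.

true dip 20°, dip direction 275°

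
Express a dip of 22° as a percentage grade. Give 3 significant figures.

grade % = 100 × tan 22° = 100 × 0.4040

40.4%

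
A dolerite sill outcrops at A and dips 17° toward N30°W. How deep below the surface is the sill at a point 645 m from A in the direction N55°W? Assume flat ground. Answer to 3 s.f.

179 m

The hole lies 25° from the dip direction, so the down-dip offset is 645 × cos 25° = 584.57 m.
Depth = down-dip offset × tan(dip) = 584.57 × tan 17° = 584.57 × 0.3057
Depth = 178.72 m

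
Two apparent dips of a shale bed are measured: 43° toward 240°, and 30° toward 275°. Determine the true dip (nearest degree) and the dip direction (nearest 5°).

The two traces are lines in the plane: v₁ = (sin 240°·cos 43°, cos 240°·cos 43°, −sin 43°), v₂ = (sin 275°·cos 30°, cos 275°·cos 30°, −sin 30°).
Cross product v₁ × v₂ gives the pole to the plane: n ∝ (-0.234, -0.272, 0.363).
tan δ = √(n_x²+n_y²)/n_z = 0.359/0.363, so δ = 44.6°.
Dip direction = azimuth of (n_x, n_y) = atan2(-0.234, -0.272) = 221°.

true dip 45°, dip direction 220°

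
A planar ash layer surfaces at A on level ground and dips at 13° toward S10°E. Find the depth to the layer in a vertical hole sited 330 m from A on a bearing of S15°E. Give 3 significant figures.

75.9 m

The hole lies 5° from the dip direction, so the down-dip offset is 330 × cos 5° = 328.74 m.
Depth = down-dip offset × tan(dip) = 328.74 × tan 13° = 328.74 × 0.2309
Depth = 75.90 m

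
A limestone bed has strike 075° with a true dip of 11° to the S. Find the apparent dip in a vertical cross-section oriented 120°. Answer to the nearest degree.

8°

The section lies 45° from the strike.
tan α = tan 11° × sin 45° = 0.1944 × 0.7071 = 0.1374
apparent dip = arctan 0.1374 = 7.83°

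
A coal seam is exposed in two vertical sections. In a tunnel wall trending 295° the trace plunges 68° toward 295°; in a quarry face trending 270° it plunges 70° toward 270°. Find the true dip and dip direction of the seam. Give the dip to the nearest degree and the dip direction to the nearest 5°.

true dip 70°, dip direction 270°

The two traces are lines in the plane: v₁ = (sin 295°·cos 68°, cos 295°·cos 68°, −sin 68°), v₂ = (sin 270°·cos 70°, cos 270°·cos 70°, −sin 70°).
n = v₁ × v₂ = (-0.149, -0.002, 0.054) (taken with n_z > 0).
Dip δ = arctan(|n_h|/n_z) = arctan(0.149/0.054) = 70.0°.
Dip direction = atan2(-0.149, -0.002) = 269° (azimuth of n's horizontal projection).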